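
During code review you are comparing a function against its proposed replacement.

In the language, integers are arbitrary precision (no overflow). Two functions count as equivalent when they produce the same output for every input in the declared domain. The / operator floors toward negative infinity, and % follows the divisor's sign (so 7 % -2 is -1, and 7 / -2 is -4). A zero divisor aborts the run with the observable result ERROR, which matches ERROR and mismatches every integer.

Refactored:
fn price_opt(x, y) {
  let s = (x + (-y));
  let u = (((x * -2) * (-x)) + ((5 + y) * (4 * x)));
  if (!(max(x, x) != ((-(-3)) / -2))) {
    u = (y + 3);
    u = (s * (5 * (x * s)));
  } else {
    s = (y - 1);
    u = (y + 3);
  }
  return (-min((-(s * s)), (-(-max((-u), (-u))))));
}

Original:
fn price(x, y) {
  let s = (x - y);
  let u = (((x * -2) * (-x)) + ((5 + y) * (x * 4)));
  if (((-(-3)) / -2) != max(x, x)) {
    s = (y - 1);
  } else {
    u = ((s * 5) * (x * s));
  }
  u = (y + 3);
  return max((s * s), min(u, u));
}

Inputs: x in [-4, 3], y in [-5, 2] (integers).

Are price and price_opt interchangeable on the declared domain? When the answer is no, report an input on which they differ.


These are not equivalent — on x=-2, y=-2 the outputs split (1 vs 0).
price: s = 0; u = -16; (((-(-3)) / -2) != max(x, x)) -> false; u = 0; u = 1; return 1
price_opt: s = 0; u = -16; (!(max(x, x) != ((-(-3)) / -2))) -> true; u = 1; u = 0; return 0
verdict: not equivalent; witness: x=-2, y=-2


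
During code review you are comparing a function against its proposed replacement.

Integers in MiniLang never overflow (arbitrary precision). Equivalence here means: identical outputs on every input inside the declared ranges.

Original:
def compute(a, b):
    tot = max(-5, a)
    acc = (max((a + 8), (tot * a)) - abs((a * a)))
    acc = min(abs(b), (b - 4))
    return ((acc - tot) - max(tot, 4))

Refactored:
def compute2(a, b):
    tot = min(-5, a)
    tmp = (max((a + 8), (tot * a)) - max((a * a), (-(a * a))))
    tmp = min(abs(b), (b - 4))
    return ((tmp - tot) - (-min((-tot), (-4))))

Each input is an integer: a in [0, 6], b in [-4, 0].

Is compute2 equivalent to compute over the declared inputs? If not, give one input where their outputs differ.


Try a=0, b=-4.
compute: tot := 0 | acc := 8 | acc := -8 | result -12
compute2: tot := -5 | tmp := 8 | tmp := -8 | result -7
-12 vs -7 — the two versions disagree here.
verdict: not equivalent; witness: a=0, b=-4


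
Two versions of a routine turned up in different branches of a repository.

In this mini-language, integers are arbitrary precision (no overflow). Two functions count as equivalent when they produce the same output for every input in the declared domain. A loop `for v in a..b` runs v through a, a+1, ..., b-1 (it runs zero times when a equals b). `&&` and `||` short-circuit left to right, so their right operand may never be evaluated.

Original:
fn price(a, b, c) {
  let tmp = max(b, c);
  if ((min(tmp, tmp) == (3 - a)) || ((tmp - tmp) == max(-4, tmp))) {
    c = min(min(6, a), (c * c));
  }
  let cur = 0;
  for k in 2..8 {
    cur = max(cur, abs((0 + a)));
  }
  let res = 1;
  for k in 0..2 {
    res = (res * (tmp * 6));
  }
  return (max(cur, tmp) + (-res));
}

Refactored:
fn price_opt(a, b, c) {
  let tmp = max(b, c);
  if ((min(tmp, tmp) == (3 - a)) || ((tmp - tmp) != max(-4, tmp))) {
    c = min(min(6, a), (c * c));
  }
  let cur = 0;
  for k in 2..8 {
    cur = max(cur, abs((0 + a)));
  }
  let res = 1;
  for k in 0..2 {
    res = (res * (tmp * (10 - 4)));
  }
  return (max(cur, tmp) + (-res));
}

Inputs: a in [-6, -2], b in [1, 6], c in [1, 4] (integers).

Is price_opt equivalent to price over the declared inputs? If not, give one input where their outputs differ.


The edit looks behavioral (`((tmp - tmp) == max(-4, tmp))` became `((tmp - tmp) != max(-4, tmp))`), but over these ranges it never changes the outcome.
One worked example (a=-6, b=3, c=3) — price: tmp becomes 3; next ((min(tmp, tmp) == (3 - a)) || ((tmp - tmp) == max(-4, tmp))) evaluates to false; next cur becomes 0; next at k=2:; next cur becomes 6; next at k=3:; next cur becomes 6; next at k=4:; next cur becomes 6; next at k=5:; next cur becomes 6; next at k=6:; next cur becomes 6; next at k=7:; next cur becomes 6; next res becomes 1; next at k=0:; next res becomes 18; next at k=1:; next res becomes 324; next final value -318; price_opt: tmp becomes 3; next ((min(tmp, tmp) == (3 - a)) || ((tmp - tmp) != max(-4, tmp))) evaluates to true; next c becomes -6; next cur becomes 0; next at k=2:; next cur becomes 6; next at k=3:; next cur becomes 6; next at k=4:; next cur becomes 6; next at k=5:; next cur becomes 6; next at k=6:; next cur becomes 6; next at k=7:; next cur becomes 6; next res becomes 1; next at k=0:; next res becomes 18; next at k=1:; next res becomes 324; next final value -318; agreement on -318.
Sweeping the whole domain (120 inputs) finds no disagreement.
verdict: equivalent


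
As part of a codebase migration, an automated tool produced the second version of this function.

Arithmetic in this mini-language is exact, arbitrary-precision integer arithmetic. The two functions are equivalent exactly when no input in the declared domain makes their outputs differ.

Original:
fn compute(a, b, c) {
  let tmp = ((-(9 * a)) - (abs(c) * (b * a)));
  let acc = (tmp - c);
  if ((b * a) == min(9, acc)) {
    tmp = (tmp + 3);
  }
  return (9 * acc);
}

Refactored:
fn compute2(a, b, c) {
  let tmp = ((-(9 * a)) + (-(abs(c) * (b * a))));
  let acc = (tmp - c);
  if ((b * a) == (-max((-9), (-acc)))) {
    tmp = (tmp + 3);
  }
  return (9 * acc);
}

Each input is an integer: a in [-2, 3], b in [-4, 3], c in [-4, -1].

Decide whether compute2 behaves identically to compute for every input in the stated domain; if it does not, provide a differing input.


The two are interchangeable: min/max/abs usage differs; arithmetic usage differs, and every declared input agrees.
Tracing a=3, b=-2, c=-3: compute: tmp := -9 | acc := -6 | ((b * a) == min(9, acc)): true | tmp := -6 | result -54 | compute2: tmp := -9 | acc := -6 | ((b * a) == (-max((-9), (-acc)))): true | tmp := -6 | result -54 — matching result -54.
Sweeping the whole domain (192 inputs) finds no disagreement.
verdict: equivalent


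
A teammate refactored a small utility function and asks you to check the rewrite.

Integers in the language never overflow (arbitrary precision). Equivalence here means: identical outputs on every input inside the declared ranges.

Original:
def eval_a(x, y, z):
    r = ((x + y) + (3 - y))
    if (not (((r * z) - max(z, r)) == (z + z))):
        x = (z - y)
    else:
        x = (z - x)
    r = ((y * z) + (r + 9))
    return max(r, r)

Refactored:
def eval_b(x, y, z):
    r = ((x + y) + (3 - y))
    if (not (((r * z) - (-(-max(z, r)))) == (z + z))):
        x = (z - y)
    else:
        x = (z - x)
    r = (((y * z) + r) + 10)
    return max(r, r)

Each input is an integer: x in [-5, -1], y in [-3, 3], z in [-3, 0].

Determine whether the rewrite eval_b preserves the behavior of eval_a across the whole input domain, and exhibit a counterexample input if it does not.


The rewrite breaks on x=-5, y=-3, z=-3, where the results are 16 and 17.
eval_a: r becomes -2; next (not (((r * z) - max(z, r)) == (z + z))) evaluates to true; next x becomes 0; next r becomes 16; next final value 16
eval_b: r becomes -2; next (not (((r * z) - (-(-max(z, r)))) == (z + z))) evaluates to true; next x becomes 0; next r becomes 17; next final value 17
verdict: not equivalent; witness: x=-5, y=-3, z=-3


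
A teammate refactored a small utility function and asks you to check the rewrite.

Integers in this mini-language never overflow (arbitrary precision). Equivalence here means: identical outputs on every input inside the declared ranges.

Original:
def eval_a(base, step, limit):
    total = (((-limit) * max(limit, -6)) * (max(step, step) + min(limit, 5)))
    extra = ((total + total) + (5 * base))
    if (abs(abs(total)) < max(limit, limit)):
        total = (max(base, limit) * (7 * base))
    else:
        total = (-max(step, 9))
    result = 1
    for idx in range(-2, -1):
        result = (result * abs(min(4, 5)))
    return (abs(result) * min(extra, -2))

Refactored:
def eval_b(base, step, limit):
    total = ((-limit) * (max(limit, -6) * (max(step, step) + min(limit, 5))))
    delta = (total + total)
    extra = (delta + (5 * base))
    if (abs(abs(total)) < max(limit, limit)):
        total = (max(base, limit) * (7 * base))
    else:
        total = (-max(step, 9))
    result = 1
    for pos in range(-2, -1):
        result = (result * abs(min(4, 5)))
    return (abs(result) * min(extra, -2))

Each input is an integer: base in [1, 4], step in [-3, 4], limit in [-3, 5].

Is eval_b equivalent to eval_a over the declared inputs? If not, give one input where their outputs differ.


Although local variable names differ, statement counts differ, 288/288 inputs agree.
verdict: equivalent


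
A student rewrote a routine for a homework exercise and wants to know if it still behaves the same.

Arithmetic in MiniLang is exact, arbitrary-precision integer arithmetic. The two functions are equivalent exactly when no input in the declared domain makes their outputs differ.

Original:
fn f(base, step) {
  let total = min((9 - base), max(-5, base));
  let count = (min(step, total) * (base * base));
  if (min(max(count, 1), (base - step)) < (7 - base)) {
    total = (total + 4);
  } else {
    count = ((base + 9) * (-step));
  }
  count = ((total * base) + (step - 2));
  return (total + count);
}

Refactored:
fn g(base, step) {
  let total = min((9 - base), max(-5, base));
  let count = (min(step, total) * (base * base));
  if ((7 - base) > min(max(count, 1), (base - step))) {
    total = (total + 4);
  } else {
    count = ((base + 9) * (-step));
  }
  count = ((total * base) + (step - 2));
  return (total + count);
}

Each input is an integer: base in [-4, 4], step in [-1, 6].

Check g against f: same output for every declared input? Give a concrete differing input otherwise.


Side by side, the visible changes include: comparison usage differs.
Tracing base=3, step=0: f: total becomes 3; next count becomes 0; next (min(max(count, 1), (base - step)) < (7 - base)) evaluates to true; next total becomes 7; next count becomes 19; next final value 26 | g: total becomes 3; next count becomes 0; next ((7 - base) > min(max(count, 1), (base - step))) evaluates to true; next total becomes 7; next count becomes 19; next final value 26 — matching result 26.
An exhaustive pass over the 72 declared inputs shows identical outputs.
verdict: equivalent


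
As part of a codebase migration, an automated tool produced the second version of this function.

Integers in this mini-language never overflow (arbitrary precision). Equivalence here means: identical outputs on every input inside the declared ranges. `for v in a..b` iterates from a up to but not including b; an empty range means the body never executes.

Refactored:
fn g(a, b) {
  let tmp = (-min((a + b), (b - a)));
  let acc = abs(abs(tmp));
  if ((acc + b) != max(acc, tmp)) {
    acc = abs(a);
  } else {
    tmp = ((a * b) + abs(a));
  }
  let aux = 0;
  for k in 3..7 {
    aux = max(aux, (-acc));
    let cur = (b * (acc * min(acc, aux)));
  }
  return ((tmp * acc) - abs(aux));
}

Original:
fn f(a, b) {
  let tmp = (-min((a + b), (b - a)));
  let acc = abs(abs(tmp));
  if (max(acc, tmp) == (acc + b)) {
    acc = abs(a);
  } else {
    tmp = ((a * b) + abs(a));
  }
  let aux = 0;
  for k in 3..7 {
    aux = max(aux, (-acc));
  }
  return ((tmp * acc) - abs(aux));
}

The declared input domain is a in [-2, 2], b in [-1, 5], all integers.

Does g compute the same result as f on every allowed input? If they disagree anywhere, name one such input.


a=-2, b=-1 yields 12 from f but 6 from g.
verdict: not equivalent; witness: a=-2, b=-1


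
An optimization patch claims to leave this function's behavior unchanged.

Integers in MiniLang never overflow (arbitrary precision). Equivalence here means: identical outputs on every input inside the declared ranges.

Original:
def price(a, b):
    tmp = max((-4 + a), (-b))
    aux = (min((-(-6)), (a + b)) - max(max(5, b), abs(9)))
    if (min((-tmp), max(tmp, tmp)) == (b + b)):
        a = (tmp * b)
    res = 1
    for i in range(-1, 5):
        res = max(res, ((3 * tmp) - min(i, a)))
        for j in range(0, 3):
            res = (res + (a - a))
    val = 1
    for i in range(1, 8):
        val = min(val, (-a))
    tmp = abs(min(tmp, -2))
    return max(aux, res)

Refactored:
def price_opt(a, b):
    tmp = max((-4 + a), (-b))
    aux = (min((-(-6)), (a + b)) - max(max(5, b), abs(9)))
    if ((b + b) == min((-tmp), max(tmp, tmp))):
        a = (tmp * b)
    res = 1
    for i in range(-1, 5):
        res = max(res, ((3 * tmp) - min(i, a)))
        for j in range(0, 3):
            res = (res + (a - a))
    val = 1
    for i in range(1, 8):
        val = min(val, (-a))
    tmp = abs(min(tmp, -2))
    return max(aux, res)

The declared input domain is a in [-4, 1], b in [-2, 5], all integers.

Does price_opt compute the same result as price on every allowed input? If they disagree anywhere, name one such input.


Changes here: same computation, different form; the full 48-point sweep finds no disagreement.
verdict: equivalent


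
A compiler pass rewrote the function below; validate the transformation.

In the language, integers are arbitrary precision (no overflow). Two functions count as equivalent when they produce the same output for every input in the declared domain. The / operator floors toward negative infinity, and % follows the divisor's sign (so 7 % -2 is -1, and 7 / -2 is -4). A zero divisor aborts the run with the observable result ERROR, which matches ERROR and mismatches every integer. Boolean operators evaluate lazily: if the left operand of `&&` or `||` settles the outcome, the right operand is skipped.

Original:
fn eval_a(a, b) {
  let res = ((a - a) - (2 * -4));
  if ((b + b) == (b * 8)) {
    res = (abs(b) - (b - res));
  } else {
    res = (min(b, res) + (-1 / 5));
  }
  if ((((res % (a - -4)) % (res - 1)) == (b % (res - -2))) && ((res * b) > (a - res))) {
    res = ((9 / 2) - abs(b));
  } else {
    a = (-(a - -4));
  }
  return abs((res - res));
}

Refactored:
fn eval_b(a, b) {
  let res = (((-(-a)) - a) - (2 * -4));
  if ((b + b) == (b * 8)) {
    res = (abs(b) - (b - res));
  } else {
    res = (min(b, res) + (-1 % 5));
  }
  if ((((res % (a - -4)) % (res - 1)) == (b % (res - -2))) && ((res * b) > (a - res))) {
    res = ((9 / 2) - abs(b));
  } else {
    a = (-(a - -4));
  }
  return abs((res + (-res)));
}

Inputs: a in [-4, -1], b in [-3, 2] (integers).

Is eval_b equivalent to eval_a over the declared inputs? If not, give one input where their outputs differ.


Consider the input a=-3, b=-3.
eval_a: res=8, then ((b + b) == (b * 8)) is false, then res=-4, then ((((res % (a - -4)) % (res - 1)) == (b % (res - -2))) && ((res * b) > (a - res))) is false, then a=-1, then returns 0
eval_b: res=8, then ((b + b) == (b * 8)) is false, then res=1, then a zero divisor aborts: ERROR
0 != ERROR, so the rewrite changes behavior.
verdict: not equivalent; witness: a=-3, b=-3


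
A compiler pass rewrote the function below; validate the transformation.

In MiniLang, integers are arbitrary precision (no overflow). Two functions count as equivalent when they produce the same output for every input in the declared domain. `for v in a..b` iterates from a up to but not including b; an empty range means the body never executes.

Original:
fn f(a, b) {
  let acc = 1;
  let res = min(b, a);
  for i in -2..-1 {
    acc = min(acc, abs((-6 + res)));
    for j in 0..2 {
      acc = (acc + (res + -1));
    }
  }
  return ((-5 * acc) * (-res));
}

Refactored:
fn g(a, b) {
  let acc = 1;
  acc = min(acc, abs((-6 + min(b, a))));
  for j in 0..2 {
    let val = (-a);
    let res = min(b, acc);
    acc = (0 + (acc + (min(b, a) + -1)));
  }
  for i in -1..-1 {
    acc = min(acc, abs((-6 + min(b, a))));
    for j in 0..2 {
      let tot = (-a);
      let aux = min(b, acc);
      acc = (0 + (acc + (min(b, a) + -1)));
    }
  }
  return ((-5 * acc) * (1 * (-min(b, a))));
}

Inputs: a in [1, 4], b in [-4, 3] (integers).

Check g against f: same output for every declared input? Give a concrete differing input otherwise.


This is a faithful refactor — local variable names differ, plus statement counts differ, plus arithmetic usage differs, plus constant usage differs, plus loop structure differs, plus min/max/abs usage differs, but the computed results match everywhere.
One worked example (a=1, b=2) — f: acc := 1 | res := 1 | iter i=-2: | acc := 1 | iter j=0: | acc := 1 | iter j=1: | acc := 1 | result 5; g: acc := 1 | acc := 1 | iter j=0: | val := -1 | res := 1 | acc := 1 | iter j=1: | val := -1 | res := 1 | acc := 1 | loop over i: empty range | result 5; agreement on 5.
Sweeping the whole domain (32 inputs) finds no disagreement.
verdict: equivalent


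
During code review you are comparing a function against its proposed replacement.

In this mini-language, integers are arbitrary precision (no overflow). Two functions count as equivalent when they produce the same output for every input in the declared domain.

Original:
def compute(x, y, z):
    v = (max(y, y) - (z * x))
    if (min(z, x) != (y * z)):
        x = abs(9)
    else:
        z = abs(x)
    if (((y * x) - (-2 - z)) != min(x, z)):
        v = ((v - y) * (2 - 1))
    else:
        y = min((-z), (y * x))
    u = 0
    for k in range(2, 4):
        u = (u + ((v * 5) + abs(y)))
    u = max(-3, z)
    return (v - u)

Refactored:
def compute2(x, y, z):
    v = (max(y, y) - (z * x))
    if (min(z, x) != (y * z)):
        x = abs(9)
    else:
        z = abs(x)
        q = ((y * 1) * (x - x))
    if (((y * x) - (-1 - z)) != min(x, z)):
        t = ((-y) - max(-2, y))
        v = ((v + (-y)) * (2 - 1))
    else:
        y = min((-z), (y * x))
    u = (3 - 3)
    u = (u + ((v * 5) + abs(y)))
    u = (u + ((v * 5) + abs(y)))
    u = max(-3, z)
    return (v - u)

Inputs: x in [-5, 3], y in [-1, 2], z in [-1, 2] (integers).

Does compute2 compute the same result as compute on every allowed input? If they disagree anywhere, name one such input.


Evaluate both at x=1, y=-1, z=0.
compute: v=-1, then (min(z, x) != (y * z)) is false, then z=1, then (((y * x) - (-2 - z)) != min(x, z)) is true, then v=0, then u=0, then (k=2), then u=1, then (k=3), then u=2, then u=1, then returns -1
compute2: v=-1, then (min(z, x) != (y * z)) is false, then z=1, then q=0, then (((y * x) - (-1 - z)) != min(x, z)) is false, then y=-1, then u=0, then u=-4, then u=-8, then u=1, then returns -2
-1 and -2 differ, so these are not the same function on this domain.
verdict: not equivalent; witness: x=1, y=-1, z=0


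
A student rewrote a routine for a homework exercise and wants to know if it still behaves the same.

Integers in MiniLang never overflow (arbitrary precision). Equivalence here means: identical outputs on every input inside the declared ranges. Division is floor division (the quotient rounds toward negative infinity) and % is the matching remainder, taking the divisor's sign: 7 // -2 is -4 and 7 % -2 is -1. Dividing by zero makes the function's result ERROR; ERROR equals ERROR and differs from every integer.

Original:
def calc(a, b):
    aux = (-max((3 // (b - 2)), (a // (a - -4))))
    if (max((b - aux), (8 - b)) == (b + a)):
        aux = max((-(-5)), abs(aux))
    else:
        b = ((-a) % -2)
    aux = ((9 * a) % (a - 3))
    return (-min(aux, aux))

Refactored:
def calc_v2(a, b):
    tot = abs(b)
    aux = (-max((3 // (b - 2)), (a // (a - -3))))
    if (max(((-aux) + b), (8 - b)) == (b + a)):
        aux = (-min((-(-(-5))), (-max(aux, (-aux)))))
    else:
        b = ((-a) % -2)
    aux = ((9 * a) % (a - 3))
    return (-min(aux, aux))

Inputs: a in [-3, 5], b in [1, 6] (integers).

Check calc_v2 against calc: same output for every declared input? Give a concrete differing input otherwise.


Not equivalent: a=-3, b=1 separates them (3 vs ERROR).
calc: aux = 3; (max((b - aux), (8 - b)) == (b + a)) -> false; b = -1; aux = -3; return 3
calc_v2: tot = 1; division by zero -> ERROR
verdict: not equivalent; witness: a=-3, b=1


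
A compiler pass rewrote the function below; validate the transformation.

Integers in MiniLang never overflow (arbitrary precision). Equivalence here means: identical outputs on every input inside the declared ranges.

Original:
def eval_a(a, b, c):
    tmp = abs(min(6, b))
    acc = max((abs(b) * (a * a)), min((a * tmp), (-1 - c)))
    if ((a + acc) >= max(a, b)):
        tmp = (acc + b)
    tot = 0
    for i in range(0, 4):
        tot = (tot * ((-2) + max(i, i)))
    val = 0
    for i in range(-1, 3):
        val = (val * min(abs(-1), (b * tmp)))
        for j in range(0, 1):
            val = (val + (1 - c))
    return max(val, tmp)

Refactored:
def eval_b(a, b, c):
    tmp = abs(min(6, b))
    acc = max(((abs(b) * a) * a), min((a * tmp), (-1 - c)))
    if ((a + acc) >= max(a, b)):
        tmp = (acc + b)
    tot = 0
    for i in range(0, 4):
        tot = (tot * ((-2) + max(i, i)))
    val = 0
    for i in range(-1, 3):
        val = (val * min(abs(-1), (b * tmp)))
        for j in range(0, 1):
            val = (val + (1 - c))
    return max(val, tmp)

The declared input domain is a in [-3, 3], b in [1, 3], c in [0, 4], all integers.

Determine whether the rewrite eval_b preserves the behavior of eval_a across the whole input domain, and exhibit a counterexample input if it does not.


This is a faithful refactor — same computation, different form, but the computed results match everywhere.
Spot check at a=2, b=2, c=2 — eval_a: tmp=2, then acc=8, then ((a + acc) >= max(a, b)) is true, then tmp=10, then tot=0, then (i=0), then tot=0, then (i=1), then tot=0, then (i=2), then tot=0, then (i=3), then tot=0, then val=0, then (i=-1), then val=0, then (j=0), then val=-1, then (i=0), then val=-1, then (j=0), then val=-2, then (i=1), then val=-2, then (j=0), then val=-3, then (i=2), then val=-3, then (j=0), then val=-4, then returns 10. eval_b: tmp=2, then acc=8, then ((a + acc) >= max(a, b)) is true, then tmp=10, then tot=0, then (i=0), then tot=0, then (i=1), then tot=0, then (i=2), then tot=0, then (i=3), then tot=0, then val=0, then (i=-1), then val=0, then (j=0), then val=-1, then (i=0), then val=-1, then (j=0), then val=-2, then (i=1), then val=-2, then (j=0), then val=-3, then (i=2), then val=-3, then (j=0), then val=-4, then returns 10. Both give 10.
An exhaustive pass over the 105 declared inputs shows identical outputs.
verdict: equivalent


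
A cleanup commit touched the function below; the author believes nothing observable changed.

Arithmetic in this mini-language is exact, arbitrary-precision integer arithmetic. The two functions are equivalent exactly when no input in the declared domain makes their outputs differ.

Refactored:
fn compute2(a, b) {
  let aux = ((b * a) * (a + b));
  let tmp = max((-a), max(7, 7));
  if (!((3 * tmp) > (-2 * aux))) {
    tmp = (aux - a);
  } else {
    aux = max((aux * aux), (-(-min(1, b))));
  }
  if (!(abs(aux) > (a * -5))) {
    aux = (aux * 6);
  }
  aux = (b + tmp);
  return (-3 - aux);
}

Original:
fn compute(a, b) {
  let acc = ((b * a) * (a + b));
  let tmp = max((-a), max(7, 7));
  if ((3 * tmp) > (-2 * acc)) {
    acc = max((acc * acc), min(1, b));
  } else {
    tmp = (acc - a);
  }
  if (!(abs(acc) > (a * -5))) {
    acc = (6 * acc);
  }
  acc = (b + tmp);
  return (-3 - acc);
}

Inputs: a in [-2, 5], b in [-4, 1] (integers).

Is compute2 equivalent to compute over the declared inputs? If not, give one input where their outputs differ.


This is a faithful refactor — local variable names differ; boolean connective usage differs, but the computed results match everywhere.
One worked example (a=4, b=0) — compute: acc=0, then tmp=7, then ((3 * tmp) > (-2 * acc)) is true, then acc=0, then (!(abs(acc) > (a * -5))) is false, then acc=7, then returns -10; compute2: aux=0, then tmp=7, then (!((3 * tmp) > (-2 * aux))) is false, then aux=0, then (!(abs(aux) > (a * -5))) is false, then aux=7, then returns -10; agreement on -10.
Every one of the 48 inputs gives matching results.
verdict: equivalent


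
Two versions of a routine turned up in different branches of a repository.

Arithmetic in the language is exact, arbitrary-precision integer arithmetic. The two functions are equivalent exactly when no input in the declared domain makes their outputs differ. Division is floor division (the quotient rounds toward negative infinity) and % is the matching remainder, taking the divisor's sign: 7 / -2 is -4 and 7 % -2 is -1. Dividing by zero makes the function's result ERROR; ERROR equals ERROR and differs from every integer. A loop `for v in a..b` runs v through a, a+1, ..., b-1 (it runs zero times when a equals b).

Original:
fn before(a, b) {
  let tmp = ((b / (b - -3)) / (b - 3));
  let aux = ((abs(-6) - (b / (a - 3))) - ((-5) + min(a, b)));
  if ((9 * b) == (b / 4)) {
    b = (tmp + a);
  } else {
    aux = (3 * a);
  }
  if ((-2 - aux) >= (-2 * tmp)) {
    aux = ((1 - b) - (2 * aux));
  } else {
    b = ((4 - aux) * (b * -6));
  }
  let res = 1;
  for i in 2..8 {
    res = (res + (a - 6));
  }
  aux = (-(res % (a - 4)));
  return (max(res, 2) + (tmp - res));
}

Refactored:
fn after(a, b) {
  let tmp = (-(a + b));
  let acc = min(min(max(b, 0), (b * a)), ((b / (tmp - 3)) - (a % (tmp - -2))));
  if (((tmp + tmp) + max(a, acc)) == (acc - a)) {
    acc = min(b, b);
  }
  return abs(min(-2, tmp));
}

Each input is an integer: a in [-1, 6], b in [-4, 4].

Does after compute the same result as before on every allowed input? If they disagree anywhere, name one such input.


Consider the input a=-1, b=-4.
before: tmp=-1, then aux=14, then ((9 * b) == (b / 4)) is false, then aux=-3, then ((-2 - aux) >= (-2 * tmp)) is false, then b=168, then res=1, then (i=2), then res=-6, then (i=3), then res=-13, then (i=4), then res=-20, then (i=5), then res=-27, then (i=6), then res=-34, then (i=7), then res=-41, then aux=1, then returns 42
after: tmp=5, then acc=-8, then (((tmp + tmp) + max(a, acc)) == (acc - a)) is false, then returns 2
42 against 2: the behavior changed.
verdict: not equivalent; witness: a=-1, b=-4


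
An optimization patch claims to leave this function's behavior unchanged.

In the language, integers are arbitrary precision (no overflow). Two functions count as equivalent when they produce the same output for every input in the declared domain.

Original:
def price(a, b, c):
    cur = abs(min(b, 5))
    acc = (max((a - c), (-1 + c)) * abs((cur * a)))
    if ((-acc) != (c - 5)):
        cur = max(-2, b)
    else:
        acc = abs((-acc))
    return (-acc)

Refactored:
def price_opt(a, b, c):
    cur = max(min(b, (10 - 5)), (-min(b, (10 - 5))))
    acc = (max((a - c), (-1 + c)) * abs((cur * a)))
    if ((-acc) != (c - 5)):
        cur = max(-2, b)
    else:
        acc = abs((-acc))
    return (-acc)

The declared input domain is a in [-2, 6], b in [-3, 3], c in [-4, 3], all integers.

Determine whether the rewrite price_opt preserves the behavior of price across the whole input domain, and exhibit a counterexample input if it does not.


Equivalent — the differences include constant usage differs, and min/max/abs usage differs, and arithmetic usage differs, yet no declared input distinguishes the two.
Tracing a=2, b=-2, c=-4: price: cur := 2 | acc := 24 | ((-acc) != (c - 5)): true | cur := -2 | result -24 | price_opt: cur := 2 | acc := 24 | ((-acc) != (c - 5)): true | cur := -2 | result -24 — matching result -24.
Every one of the 504 inputs gives matching results.
verdict: equivalent


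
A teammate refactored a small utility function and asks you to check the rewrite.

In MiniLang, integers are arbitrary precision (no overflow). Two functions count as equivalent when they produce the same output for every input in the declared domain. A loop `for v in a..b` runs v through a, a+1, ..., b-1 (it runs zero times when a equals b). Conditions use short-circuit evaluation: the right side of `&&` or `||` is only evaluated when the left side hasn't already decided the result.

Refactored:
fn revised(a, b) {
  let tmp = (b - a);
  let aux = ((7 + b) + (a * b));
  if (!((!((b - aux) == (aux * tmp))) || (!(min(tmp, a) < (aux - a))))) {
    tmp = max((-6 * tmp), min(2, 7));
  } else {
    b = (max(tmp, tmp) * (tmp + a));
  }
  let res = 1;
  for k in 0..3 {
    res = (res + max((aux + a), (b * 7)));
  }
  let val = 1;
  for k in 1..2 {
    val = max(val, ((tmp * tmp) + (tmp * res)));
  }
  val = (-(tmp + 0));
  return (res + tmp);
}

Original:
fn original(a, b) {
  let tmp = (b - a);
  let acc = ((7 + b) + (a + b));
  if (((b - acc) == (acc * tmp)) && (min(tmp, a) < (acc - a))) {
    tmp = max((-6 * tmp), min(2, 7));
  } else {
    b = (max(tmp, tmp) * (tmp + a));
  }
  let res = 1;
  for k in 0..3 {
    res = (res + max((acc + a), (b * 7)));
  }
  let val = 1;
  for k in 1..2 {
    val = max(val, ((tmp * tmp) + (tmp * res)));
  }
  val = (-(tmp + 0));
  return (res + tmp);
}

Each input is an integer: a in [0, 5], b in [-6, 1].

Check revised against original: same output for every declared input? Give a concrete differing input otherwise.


a=0, b=1 yields 29 from original but 26 from revised.
verdict: not equivalent; witness: a=0, b=1


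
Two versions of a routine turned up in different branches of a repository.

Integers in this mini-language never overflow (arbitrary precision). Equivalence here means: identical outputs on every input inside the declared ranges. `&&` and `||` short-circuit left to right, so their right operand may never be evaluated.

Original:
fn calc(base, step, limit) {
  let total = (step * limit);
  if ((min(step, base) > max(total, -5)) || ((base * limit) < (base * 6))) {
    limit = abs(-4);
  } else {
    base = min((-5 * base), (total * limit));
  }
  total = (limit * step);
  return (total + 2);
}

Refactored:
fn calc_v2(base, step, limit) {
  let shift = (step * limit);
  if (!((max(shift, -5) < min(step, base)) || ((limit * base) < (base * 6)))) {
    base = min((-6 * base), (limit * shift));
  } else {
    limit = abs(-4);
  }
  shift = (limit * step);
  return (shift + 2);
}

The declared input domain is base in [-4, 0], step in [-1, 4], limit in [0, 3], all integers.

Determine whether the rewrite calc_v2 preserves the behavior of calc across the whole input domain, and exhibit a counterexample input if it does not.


Equivalent. The suspicious edit (`-5` became `-6`) never changes the result for any input inside the declared domain.
Every one of the 120 inputs gives matching results.
As a probe, take base=-3, step=3, limit=2: calc runs total := 6 | ((min(step, base) > max(total, -5)) || ((base * limit) < (base * 6))): false | base := 12 | total := 6 | result 8; calc_v2 runs shift := 6 | (!((max(shift, -5) < min(step, base)) || ((limit * base) < (base * 6)))): true | base := 12 | shift := 6 | result 8; both end at 8.
verdict: equivalent


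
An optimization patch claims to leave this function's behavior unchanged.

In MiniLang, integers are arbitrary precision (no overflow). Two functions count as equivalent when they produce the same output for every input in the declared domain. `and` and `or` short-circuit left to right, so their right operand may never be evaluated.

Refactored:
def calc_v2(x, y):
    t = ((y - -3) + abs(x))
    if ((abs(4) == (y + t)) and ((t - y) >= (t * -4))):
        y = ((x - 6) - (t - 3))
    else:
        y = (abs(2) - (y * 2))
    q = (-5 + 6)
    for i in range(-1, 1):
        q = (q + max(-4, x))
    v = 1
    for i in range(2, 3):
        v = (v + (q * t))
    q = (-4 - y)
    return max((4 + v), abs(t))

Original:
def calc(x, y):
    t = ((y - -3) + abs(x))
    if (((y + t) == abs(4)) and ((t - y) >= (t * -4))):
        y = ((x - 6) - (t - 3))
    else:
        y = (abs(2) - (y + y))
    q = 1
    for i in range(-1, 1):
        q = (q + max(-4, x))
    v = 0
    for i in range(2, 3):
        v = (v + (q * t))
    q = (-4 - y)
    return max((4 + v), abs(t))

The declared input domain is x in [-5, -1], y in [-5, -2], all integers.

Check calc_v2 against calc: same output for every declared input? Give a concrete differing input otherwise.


x=-2, y=-5 yields 4 from calc but 5 from calc_v2.
verdict: not equivalent; witness: x=-2, y=-5


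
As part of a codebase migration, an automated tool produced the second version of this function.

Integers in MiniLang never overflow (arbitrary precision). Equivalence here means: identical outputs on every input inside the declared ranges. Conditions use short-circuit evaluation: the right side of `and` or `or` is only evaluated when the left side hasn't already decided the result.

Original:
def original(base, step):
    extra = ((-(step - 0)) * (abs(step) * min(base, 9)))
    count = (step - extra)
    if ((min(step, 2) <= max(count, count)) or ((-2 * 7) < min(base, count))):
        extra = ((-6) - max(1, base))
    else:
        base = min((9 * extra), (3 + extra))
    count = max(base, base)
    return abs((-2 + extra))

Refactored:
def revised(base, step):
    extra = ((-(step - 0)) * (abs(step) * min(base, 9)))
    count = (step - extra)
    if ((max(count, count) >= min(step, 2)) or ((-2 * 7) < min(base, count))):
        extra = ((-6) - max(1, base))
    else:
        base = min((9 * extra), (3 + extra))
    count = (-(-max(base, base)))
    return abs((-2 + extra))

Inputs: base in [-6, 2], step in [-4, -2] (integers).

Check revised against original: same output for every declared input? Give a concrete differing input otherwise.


The two are interchangeable: comparison usage differs, and every declared input agrees.
One worked example (base=-6, step=-3) — original: extra becomes -54; next count becomes 51; next ((min(step, 2) <= max(count, count)) or ((-2 * 7) < min(base, count))) evaluates to true; next extra becomes -7; next count becomes -6; next final value 9; revised: extra becomes -54; next count becomes 51; next ((max(count, count) >= min(step, 2)) or ((-2 * 7) < min(base, count))) evaluates to true; next extra becomes -7; next count becomes -6; next final value 9; agreement on 9.
Every one of the 27 inputs gives matching results.
verdict: equivalent


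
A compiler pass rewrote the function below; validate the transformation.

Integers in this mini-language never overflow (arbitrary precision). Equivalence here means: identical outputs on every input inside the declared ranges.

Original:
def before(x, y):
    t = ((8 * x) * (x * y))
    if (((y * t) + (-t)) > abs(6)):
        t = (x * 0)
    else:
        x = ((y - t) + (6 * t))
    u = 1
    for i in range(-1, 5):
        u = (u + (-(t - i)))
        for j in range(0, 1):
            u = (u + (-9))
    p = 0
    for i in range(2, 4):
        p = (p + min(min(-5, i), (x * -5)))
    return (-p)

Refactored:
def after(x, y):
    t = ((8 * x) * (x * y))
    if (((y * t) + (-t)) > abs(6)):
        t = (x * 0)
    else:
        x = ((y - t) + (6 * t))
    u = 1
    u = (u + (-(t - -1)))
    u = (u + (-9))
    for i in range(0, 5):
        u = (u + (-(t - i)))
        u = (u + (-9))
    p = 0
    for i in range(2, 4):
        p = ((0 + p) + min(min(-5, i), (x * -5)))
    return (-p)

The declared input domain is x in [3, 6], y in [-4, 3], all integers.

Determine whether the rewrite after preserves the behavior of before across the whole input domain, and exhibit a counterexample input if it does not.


Reading the diff, among the changes: loop structure differs, and local variable names differ, and constant usage differs, and arithmetic usage differs, and statement counts differ.
One worked example (x=5, y=3) — before: t := 600 | (((y * t) + (-t)) > abs(6)): true | t := 0 | u := 1 | iter i=-1: | u := 0 | iter j=0: | u := -9 | iter i=0: | u := -9 | iter j=0: | u := -18 | iter i=1: | u := -17 | iter j=0: | u := -26 | iter i=2: | u := -24 | iter j=0: | u := -33 | iter i=3: | u := -30 | iter j=0: | u := -39 | iter i=4: | u := -35 | iter j=0: | u := -44 | p := 0 | iter i=2: | p := -25 | iter i=3: | p := -50 | result 50; after: t := 600 | (((y * t) + (-t)) > abs(6)): true | t := 0 | u := 1 | u := 0 | u := -9 | iter i=0: | u := -9 | u := -18 | iter i=1: | u := -17 | u := -26 | iter i=2: | u := -24 | u := -33 | iter i=3: | u := -30 | u := -39 | iter i=4: | u := -35 | u := -44 | p := 0 | iter i=2: | p := -25 | iter i=3: | p := -50 | result 50; agreement on 50.
Sweeping the whole domain (32 inputs) finds no disagreement.
verdict: equivalent


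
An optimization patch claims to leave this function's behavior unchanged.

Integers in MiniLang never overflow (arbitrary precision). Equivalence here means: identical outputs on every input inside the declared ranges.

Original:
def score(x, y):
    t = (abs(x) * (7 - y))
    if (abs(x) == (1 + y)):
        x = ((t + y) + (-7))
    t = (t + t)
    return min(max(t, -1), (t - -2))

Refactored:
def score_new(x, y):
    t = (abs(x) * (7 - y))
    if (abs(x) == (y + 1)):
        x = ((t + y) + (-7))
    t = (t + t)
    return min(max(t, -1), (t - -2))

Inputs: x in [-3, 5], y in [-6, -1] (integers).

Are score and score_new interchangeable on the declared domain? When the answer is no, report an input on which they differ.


Side by side, the visible changes include: same computation, different form.
As a probe, take x=-1, y=-6: score runs t := 13 | (abs(x) == (1 + y)): false | t := 26 | result 26; score_new runs t := 13 | (abs(x) == (y + 1)): false | t := 26 | result 26; both end at 26.
Across all 54 domain points the two functions coincide.
verdict: equivalent


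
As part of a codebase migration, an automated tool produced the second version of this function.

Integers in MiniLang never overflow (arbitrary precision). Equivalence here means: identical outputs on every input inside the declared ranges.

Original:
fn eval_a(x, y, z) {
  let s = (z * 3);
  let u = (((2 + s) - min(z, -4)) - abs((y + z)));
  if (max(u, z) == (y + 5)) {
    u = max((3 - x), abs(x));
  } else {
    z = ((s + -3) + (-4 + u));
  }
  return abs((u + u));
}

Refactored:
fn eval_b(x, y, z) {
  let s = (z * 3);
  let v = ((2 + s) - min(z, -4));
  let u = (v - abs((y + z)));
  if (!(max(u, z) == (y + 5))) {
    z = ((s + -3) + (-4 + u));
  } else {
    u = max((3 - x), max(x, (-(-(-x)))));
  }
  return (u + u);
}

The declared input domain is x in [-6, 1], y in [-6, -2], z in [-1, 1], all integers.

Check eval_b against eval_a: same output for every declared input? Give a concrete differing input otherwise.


x=-6, y=-5, z=-1 yields 6 from eval_a but -6 from eval_b.
verdict: not equivalent; witness: x=-6, y=-5, z=-1


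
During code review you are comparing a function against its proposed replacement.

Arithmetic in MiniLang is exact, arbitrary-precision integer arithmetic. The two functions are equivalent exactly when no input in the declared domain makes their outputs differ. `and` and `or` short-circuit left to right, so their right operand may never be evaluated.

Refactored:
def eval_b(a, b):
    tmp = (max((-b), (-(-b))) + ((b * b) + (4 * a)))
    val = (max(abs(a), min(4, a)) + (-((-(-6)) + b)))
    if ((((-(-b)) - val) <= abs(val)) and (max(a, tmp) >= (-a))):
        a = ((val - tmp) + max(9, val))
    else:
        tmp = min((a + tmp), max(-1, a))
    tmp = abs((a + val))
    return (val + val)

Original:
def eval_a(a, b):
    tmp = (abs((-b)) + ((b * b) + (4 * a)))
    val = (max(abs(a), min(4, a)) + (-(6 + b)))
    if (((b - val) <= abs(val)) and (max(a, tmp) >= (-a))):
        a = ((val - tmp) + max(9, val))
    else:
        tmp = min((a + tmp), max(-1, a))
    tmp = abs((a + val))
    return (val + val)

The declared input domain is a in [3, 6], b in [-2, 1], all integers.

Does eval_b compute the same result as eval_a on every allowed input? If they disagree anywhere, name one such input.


This is a faithful refactor — min/max/abs usage differs, but the computed results match everywhere.
One worked example (a=3, b=0) — eval_a: tmp = 12; val = -3; (((b - val) <= abs(val)) and (max(a, tmp) >= (-a))) -> true; a = -6; tmp = 9; return -6; eval_b: tmp = 12; val = -3; ((((-(-b)) - val) <= abs(val)) and (max(a, tmp) >= (-a))) -> true; a = -6; tmp = 9; return -6; agreement on -6.
An exhaustive pass over the 16 declared inputs shows identical outputs.
verdict: equivalent


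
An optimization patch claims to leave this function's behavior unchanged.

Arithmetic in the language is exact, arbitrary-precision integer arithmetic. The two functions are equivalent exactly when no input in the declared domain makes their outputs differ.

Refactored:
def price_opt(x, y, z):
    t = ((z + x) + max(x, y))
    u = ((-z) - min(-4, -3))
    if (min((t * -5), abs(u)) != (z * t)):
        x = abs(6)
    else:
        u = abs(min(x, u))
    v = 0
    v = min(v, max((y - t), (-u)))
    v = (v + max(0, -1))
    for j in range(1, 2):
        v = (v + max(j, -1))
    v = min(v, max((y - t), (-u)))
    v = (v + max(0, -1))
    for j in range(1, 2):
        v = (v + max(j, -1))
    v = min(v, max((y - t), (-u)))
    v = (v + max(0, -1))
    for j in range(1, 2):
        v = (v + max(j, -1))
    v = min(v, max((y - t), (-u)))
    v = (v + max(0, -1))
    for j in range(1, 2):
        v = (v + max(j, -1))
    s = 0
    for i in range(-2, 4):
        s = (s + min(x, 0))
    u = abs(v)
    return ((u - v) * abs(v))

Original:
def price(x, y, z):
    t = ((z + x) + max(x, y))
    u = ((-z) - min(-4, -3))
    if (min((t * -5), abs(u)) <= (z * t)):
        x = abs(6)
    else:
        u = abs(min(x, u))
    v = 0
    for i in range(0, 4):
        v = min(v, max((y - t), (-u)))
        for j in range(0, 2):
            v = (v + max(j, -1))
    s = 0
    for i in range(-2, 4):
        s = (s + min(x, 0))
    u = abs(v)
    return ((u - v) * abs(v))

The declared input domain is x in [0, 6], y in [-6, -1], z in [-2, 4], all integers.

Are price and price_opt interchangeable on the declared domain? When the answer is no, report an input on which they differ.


Not equivalent: x=0, y=-6, z=-2 separates them (0 vs 18).
price: t := -2 | u := 6 | (min((t * -5), abs(u)) <= (z * t)): false | u := 0 | v := 0 | iter i=0: | v := 0 | iter j=0: | v := 0 | iter j=1: | v := 1 | iter i=1: | v := 0 | iter j=0: | v := 0 | iter j=1: | v := 1 | iter i=2: | v := 0 | iter j=0: | v := 0 | iter j=1: | v := 1 | iter i=3: | v := 0 | iter j=0: | v := 0 | iter j=1: | v := 1 | s := 0 | iter i=-2: | s := 0 | iter i=-1: | s := 0 | iter i=0: | s := 0 | iter i=1: | s := 0 | iter i=2: | s := 0 | iter i=3: | s := 0 | u := 1 | result 0
price_opt: t := -2 | u := 6 | (min((t * -5), abs(u)) != (z * t)): true | x := 6 | v := 0 | v := -4 | v := -4 | iter j=1: | v := -3 | v := -4 | v := -4 | iter j=1: | v := -3 | v := -4 | v := -4 | iter j=1: | v := -3 | v := -4 | v := -4 | iter j=1: | v := -3 | s := 0 | iter i=-2: | s := 0 | iter i=-1: | s := 0 | iter i=0: | s := 0 | iter i=1: | s := 0 | iter i=2: | s := 0 | iter i=3: | s := 0 | u := 3 | result 18
verdict: not equivalent; witness: x=0, y=-6, z=-2
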